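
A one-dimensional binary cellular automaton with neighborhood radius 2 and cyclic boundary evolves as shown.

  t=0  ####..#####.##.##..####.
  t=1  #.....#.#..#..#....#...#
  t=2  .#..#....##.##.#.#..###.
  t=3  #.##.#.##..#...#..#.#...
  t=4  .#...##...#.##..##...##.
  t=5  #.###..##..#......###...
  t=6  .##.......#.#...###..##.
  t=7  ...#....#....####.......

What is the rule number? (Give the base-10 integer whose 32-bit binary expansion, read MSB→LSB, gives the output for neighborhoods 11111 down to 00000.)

2309360522

  nb #####: next=#  (t=0,i=8, bit31=1)
  nb ####.: next=.  (t=0,i=2, bit30=0)
  nb ###.#: next=.  (t=0,i=10, bit29=0)
  nb ###..: next=.  (t=0,i=3, bit28=0)
  nb ##.##: next=#  (t=0,i=11, bit27=1)
  nb ##.#.: next=.  (t=2,i=14, bit26=0)
  nb ##..#: next=.  (t=0,i=4, bit25=0)
  nb ##...: next=#  (t=1,i=1, bit24=1)
  nb #.###: next=#  (t=0,i=0, bit23=1)
  nb #.##.: next=.  (t=0,i=12, bit22=0)
  nb #.#.#: next=#  (t=2,i=15, bit21=1)
  nb #.#..: next=.  (t=1,i=8, bit20=0)
  nb #..##: next=.  (t=0,i=5, bit19=0)
  nb #..#.: next=#  (t=1,i=10, bit18=1)
  nb #...#: next=#  (t=1,i=21, bit17=1)
  nb #....: next=.  (t=1,i=2, bit16=0)
  nb .####: next=.  (t=0,i=1, bit15=0)
  nb .###.: next=.  (t=2,i=21, bit14=0)
  nb .##.#: next=.  (t=0,i=13, bit13=0)
  nb .##..: next=.  (t=0,i=16, bit12=0)
  nb .#.##: next=#  (t=3,i=1, bit11=1)
  nb .#.#.: next=.  (t=1,i=7, bit10=0)
  nb .#..#: next=#  (t=1,i=9, bit9=1)
  nb .#...: next=#  (t=1,i=15, bit8=1)
  nb ..###: next=#  (t=0,i=6, bit7=1)
  nb ..##.: next=.  (t=1,i=23, bit6=0)
  nb ..#.#: next=.  (t=1,i=6, bit5=0)
  nb ..#..: next=.  (t=1,i=11, bit4=0)
  nb ...##: next=#  (t=1,i=22, bit3=1)
  nb ...#.: next=.  (t=1,i=5, bit2=0)
  nb ....#: next=#  (t=1,i=4, bit1=1)
  nb .....: next=.  (t=1,i=3, bit0=0)
  bits 10001001101001100000101110001010 = 2309360522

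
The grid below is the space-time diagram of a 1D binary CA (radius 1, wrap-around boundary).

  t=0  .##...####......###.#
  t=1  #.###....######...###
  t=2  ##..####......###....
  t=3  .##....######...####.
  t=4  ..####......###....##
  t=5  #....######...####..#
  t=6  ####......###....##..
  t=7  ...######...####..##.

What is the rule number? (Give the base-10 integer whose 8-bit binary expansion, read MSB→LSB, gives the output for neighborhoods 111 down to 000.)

  ###|.  b7=0 t=0,i=7
  ##.|#  b6=1 t=0,i=2
  #.#|#  b5=1 t=0,i=0
  #..|#  b4=1 t=0,i=3
  .##|.  b3=0 t=0,i=1
  .#.|#  b2=1 t=0,i=20
  ..#|.  b1=0 t=0,i=5
  ...|#  b0=1 t=0,i=4
  bits 01110101 = 117

117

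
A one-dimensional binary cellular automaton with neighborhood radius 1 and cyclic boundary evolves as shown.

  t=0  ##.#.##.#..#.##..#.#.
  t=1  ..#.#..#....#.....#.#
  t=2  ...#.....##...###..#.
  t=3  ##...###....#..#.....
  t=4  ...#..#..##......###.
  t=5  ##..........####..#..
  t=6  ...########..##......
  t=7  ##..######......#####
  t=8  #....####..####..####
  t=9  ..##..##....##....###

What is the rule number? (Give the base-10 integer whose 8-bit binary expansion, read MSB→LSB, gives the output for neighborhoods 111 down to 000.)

161

  [7] ### => #  t=2,i=15
  [6] ##. => .  t=0,i=1
  [5] #.# => #  t=0,i=2
  [4] #.. => .  t=0,i=9
  [3] .## => .  t=0,i=0
  [2] .#. => .  t=0,i=3
  [1] ..# => .  t=0,i=10
  [0] ... => #  t=1,i=9
  bits 10100001 = 161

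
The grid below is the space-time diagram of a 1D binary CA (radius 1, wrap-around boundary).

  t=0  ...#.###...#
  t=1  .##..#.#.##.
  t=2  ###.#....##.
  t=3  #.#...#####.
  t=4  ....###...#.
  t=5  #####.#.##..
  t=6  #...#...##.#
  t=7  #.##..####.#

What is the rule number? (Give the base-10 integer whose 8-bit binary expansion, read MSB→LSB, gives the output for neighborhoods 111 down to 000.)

75

  ### -> .   bit 7 = 0  t=0,i=6
  ##. -> #   bit 6 = 1  t=0,i=7
  #.# -> .   bit 5 = 0  t=0,i=4
  #.. -> .   bit 4 = 0  t=0,i=0
  .## -> #   bit 3 = 1  t=0,i=5
  .#. -> .   bit 2 = 0  t=0,i=3
  ..# -> #   bit 1 = 1  t=0,i=2
  ... -> #   bit 0 = 1  t=0,i=1
  bits 01001011 = 75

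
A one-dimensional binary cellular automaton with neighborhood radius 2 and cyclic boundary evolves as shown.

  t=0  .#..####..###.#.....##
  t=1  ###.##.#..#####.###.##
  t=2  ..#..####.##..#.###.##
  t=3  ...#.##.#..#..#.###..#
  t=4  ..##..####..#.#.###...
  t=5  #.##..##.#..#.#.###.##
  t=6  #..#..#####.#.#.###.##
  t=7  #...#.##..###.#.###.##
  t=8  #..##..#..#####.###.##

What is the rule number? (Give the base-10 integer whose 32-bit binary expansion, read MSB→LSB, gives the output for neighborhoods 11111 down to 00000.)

  ##### -> .   bit 31 = 0  t=1,i=0
  ####. -> .   bit 30 = 0  t=0,i=6
  ###.# -> #   bit 29 = 1  t=0,i=12
  ###.. -> #   bit 28 = 1  t=0,i=7
  ##.## -> .   bit 27 = 0  t=1,i=3
  ##.#. -> #   bit 26 = 1  t=0,i=0
  ##..# -> .   bit 25 = 0  t=0,i=8
  ##... -> .   bit 24 = 0  t=4,i=19
  #.### -> #   bit 23 = 1  t=1,i=16
  #.##. -> .   bit 22 = 0  t=1,i=4
  #.#.# -> #   bit 21 = 1  t=4,i=14
  #.#.. -> #   bit 20 = 1  t=0,i=1
  #..## -> .   bit 19 = 0  t=0,i=3
  #..#. -> .   bit 18 = 0  t=2,i=1
  #...# -> .   bit 17 = 0  t=3,i=1
  #.... -> #   bit 16 = 1  t=0,i=16
  .#### -> #   bit 15 = 1  t=0,i=5
  .###. -> #   bit 14 = 1  t=0,i=11
  .##.# -> #   bit 13 = 1  t=0,i=21
  .##.. -> #   bit 12 = 1  t=2,i=11
  .#.## -> .   bit 11 = 0  t=2,i=15
  .#.#. -> .   bit 10 = 0  t=4,i=13
  .#..# -> #   bit 9 = 1  t=0,i=2
  .#... -> .   bit 8 = 0  t=0,i=15
  ..### -> #   bit 7 = 1  t=0,i=4
  ..##. -> #   bit 6 = 1  t=0,i=20
  ..#.# -> #   bit 5 = 1  t=2,i=14
  ..#.. -> .   bit 4 = 0  t=2,i=2
  ...## -> .   bit 3 = 0  t=0,i=19
  ...#. -> #   bit 2 = 1  t=3,i=2
  ....# -> #   bit 1 = 1  t=0,i=18
  ..... -> #   bit 0 = 1  t=0,i=17
  bits 00110100101100011111001011100111 = 884077287

884077287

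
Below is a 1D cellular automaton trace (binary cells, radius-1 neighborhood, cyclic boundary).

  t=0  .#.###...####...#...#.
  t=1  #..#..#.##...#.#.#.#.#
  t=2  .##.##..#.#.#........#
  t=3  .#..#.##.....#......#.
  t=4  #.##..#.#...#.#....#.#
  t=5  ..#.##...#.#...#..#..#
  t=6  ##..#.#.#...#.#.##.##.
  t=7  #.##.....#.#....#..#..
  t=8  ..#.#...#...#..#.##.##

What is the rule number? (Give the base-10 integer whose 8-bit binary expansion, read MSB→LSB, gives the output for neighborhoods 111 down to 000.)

26

  ### -> .   bit 7 = 0  t=0,i=4
  ##. -> .   bit 6 = 0  t=0,i=5
  #.# -> .   bit 5 = 0  t=0,i=2
  #.. -> #   bit 4 = 1  t=0,i=6
  .## -> #   bit 3 = 1  t=0,i=3
  .#. -> .   bit 2 = 0  t=0,i=1
  ..# -> #   bit 1 = 1  t=0,i=0
  ... -> .   bit 0 = 0  t=0,i=7
  bits 00011010 = 26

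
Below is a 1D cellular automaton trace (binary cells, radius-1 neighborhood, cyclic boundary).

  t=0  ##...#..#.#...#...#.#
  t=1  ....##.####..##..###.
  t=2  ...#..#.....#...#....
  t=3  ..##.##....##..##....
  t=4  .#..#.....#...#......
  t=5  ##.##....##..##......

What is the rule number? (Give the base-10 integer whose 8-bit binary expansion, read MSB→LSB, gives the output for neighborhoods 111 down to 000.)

  ###|.  b7=0 t=0,i=0
  ##.|.  b6=0 t=0,i=1
  #.#|#  b5=1 t=0,i=9
  #..|.  b4=0 t=0,i=2
  .##|.  b3=0 t=0,i=20
  .#.|#  b2=1 t=0,i=5
  ..#|#  b1=1 t=0,i=4
  ...|.  b0=0 t=0,i=3
  bits 00100110 = 38

38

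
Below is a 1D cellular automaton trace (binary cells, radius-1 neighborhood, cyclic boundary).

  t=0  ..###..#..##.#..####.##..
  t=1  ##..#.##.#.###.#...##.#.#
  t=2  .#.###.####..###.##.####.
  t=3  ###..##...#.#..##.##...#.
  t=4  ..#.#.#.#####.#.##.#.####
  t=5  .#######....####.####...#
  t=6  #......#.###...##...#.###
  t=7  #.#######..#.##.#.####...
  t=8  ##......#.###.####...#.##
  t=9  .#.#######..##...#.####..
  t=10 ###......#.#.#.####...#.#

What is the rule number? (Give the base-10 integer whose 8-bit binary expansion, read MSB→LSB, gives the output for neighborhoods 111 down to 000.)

103

  ###|.  b7=0 t=0,i=3
  ##.|#  b6=1 t=0,i=4
  #.#|#  b5=1 t=0,i=12
  #..|.  b4=0 t=0,i=5
  .##|.  b3=0 t=0,i=2
  .#.|#  b2=1 t=0,i=7
  ..#|#  b1=1 t=0,i=1
  ...|#  b0=1 t=0,i=0
  bits 01100111 = 103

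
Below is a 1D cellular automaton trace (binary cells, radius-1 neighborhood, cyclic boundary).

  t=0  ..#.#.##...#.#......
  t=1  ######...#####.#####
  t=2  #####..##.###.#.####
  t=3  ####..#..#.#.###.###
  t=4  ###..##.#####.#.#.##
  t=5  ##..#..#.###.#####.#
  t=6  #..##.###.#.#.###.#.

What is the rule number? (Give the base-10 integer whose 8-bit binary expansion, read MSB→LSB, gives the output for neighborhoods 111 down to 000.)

167

  nb ###: next=#  (t=1,i=0, bit7=1)
  nb ##.: next=.  (t=0,i=7, bit6=0)
  nb #.#: next=#  (t=0,i=3, bit5=1)
  nb #..: next=.  (t=0,i=8, bit4=0)
  nb .##: next=.  (t=0,i=6, bit3=0)
  nb .#.: next=#  (t=0,i=2, bit2=1)
  nb ..#: next=#  (t=0,i=1, bit1=1)
  nb ...: next=#  (t=0,i=0, bit0=1)
  bits 10100111 = 167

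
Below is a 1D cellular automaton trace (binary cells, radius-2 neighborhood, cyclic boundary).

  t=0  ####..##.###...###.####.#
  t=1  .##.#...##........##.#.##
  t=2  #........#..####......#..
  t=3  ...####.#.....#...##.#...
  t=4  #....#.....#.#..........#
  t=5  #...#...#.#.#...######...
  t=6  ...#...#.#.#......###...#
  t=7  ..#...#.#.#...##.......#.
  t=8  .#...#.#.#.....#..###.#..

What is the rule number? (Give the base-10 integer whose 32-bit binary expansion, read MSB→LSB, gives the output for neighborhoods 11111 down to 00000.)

  ##### -> #   bit 31 = 1  t=0,i=1
  ####. -> #   bit 30 = 1  t=0,i=2
  ###.# -> .   bit 29 = 0  t=0,i=17
  ###.. -> .   bit 28 = 0  t=0,i=3
  ##.## -> #   bit 27 = 1  t=0,i=8
  ##.#. -> .   bit 26 = 0  t=1,i=3
  ##..# -> #   bit 25 = 1  t=0,i=4
  ##... -> .   bit 24 = 0  t=0,i=12
  #.### -> #   bit 23 = 1  t=0,i=9
  #.##. -> .   bit 22 = 0  t=1,i=1
  #.#.# -> .   bit 21 = 0  t=1,i=21
  #.#.. -> .   bit 20 = 0  t=1,i=4
  #..## -> .   bit 19 = 0  t=0,i=5
  #..#. -> .   bit 18 = 0  t=2,i=24
  #...# -> .   bit 17 = 0  t=0,i=13
  #.... -> .   bit 16 = 0  t=1,i=11
  .#### -> .   bit 15 = 0  t=0,i=0
  .###. -> .   bit 14 = 0  t=0,i=10
  .##.# -> .   bit 13 = 0  t=0,i=7
  .##.. -> #   bit 12 = 1  t=1,i=9
  .#.## -> #   bit 11 = 1  t=1,i=22
  .#.#. -> #   bit 10 = 1  t=4,i=12
  .#..# -> .   bit 9 = 0  t=2,i=10
  .#... -> .   bit 8 = 0  t=1,i=5
  ..### -> .   bit 7 = 0  t=0,i=15
  ..##. -> .   bit 6 = 0  t=0,i=6
  ..#.# -> .   bit 5 = 0  t=4,i=11
  ..#.. -> .   bit 4 = 0  t=2,i=0
  ...## -> .   bit 3 = 0  t=0,i=14
  ...#. -> #   bit 2 = 1  t=2,i=8
  ....# -> .   bit 1 = 0  t=1,i=16
  ..... -> #   bit 0 = 1  t=1,i=12
  bits 11001010100000000001110000000101 = 3397393413

3397393413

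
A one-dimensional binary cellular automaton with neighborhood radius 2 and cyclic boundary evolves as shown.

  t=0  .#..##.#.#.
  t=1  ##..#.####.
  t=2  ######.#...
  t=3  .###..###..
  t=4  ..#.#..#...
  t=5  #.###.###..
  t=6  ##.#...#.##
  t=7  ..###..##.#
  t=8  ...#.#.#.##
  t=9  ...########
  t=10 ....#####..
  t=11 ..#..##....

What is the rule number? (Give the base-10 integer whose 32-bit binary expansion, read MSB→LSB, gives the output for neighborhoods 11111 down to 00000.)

2255805810

  #####|#  b31=1 t=2,i=2
  ####.|.  b30=0 t=1,i=8
  ###.#|.  b29=0 t=1,i=9
  ###..|.  b28=0 t=3,i=3
  ##.##|.  b27=0 t=1,i=10
  ##.#.|#  b26=1 t=0,i=6
  ##..#|#  b25=1 t=1,i=2
  ##...|.  b24=0 t=3,i=9
  #.###|.  b23=0 t=1,i=6
  #.##.|#  b22=1 t=1,i=0
  #.#.#|#  b21=1 t=0,i=7
  #.#..|#  b20=1 t=0,i=9
  #..##|.  b19=0 t=0,i=3
  #..#.|#  b18=1 t=0,i=0
  #...#|.  b17=0 t=2,i=9
  #....|.  b16=0 t=4,i=9
  .####|#  b15=1 t=1,i=7
  .###.|#  b14=1 t=3,i=2
  .##.#|.  b13=0 t=0,i=5
  .##..|#  b12=1 t=1,i=1
  .#.##|#  b11=1 t=1,i=5
  .#.#.|#  b10=1 t=0,i=8
  .#..#|.  b9=0 t=0,i=2
  .#...|#  b8=1 t=2,i=8
  ..###|.  b7=0 t=2,i=0
  ..##.|#  b6=1 t=0,i=4
  ..#.#|#  b5=1 t=1,i=4
  ..#..|#  b4=1 t=0,i=1
  ...##|.  b3=0 t=2,i=10
  ...#.|.  b2=0 t=4,i=1
  ....#|#  b1=1 t=4,i=0
  .....|.  b0=0 t=4,i=10
  bits 10000110011101001101110101110010 = 2255805810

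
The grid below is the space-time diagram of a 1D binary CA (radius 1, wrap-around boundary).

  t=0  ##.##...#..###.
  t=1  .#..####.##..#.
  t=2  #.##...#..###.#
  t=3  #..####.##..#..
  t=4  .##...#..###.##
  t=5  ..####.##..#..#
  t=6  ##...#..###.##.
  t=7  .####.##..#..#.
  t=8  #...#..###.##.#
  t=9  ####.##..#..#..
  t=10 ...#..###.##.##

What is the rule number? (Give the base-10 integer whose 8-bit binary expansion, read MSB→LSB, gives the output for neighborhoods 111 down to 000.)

  ### -> .   bit 7 = 0  t=0,i=12
  ##. -> #   bit 6 = 1  t=0,i=1
  #.# -> .   bit 5 = 0  t=0,i=2
  #.. -> #   bit 4 = 1  t=0,i=5
  .## -> .   bit 3 = 0  t=0,i=0
  .#. -> .   bit 2 = 0  t=0,i=8
  ..# -> #   bit 1 = 1  t=0,i=7
  ... -> #   bit 0 = 1  t=0,i=6
  bits 01010011 = 83

83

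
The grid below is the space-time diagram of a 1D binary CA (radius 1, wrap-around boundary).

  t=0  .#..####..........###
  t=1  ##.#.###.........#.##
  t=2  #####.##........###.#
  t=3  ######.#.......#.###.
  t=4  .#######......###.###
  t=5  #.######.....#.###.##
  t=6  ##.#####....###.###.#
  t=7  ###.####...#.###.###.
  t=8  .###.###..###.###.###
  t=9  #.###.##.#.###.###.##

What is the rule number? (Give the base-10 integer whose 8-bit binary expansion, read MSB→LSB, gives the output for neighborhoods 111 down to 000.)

  nb ###: next=#  (t=0,i=5, bit7=1)
  nb ##.: next=#  (t=0,i=7, bit6=1)
  nb #.#: next=#  (t=0,i=0, bit5=1)
  nb #..: next=.  (t=0,i=2, bit4=0)
  nb .##: next=.  (t=0,i=4, bit3=0)
  nb .#.: next=#  (t=0,i=1, bit2=1)
  nb ..#: next=#  (t=0,i=3, bit1=1)
  nb ...: next=.  (t=0,i=9, bit0=0)
  bits 11100110 = 230

230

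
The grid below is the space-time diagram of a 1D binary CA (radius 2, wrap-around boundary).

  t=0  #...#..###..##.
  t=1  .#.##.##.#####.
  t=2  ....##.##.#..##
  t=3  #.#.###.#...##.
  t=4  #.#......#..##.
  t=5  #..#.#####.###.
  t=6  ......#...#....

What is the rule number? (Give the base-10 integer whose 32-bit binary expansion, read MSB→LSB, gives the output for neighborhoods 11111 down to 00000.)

455647703

  [31] ##### => .  t=1,i=11
  [30] ####. => .  t=1,i=12
  [29] ###.# => .  t=3,i=6
  [28] ###.. => #  t=0,i=9
  [27] ##.## => #  t=1,i=5
  [26] ##.#. => .  t=0,i=14
  [25] ##..# => #  t=0,i=10
  [24] ##... => #  t=2,i=0
  [23] #.### => .  t=1,i=9
  [22] #.##. => .  t=1,i=3
  [21] #.#.# => #  t=3,i=0
  [20] #.#.. => .  t=0,i=0
  [19] #..## => #  t=0,i=6
  [18] #..#. => .  t=1,i=0
  [17] #...# => .  t=0,i=2
  [16] #.... => .  t=2,i=1
  [15] .#### => #  t=1,i=10
  [14] .###. => .  t=0,i=8
  [13] .##.# => #  t=0,i=13
  [12] .##.. => .  t=2,i=14
  [11] .#.## => .  t=1,i=2
  [10] .#.#. => .  t=3,i=1
  [9] .#..# => .  t=0,i=5
  [8] .#... => #  t=0,i=1
  [7] ..### => #  t=0,i=7
  [6] ..##. => #  t=0,i=12
  [5] ..#.# => .  t=1,i=1
  [4] ..#.. => #  t=0,i=4
  [3] ...## => .  t=2,i=3
  [2] ...#. => #  t=0,i=3
  [1] ....# => #  t=2,i=2
  [0] ..... => #  t=4,i=5
  bits 00011011001010001010000111010111 = 455647703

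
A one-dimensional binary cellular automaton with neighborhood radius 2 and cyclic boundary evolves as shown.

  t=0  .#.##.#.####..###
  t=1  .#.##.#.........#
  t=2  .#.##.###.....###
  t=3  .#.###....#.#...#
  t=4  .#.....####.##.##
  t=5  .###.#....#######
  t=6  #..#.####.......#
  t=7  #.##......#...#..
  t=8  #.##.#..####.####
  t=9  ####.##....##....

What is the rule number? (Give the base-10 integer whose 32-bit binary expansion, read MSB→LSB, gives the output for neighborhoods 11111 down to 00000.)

  [31] ##### => .  t=5,i=12
  [30] ####. => .  t=0,i=10
  [29] ###.# => #  t=0,i=16
  [28] ###.. => .  t=0,i=11
  [27] ##.## => #  t=2,i=5
  [26] ##.#. => .  t=0,i=0
  [25] ##..# => .  t=0,i=12
  [24] ##... => .  t=2,i=9
  [23] #.### => .  t=0,i=8
  [22] #.##. => #  t=0,i=3
  [21] #.#.# => #  t=0,i=1
  [20] #.#.. => #  t=1,i=6
  [19] #..## => .  t=0,i=13
  [18] #..#. => #  t=6,i=2
  [17] #...# => .  t=3,i=14
  [16] #.... => #  t=1,i=8
  [15] .#### => .  t=0,i=9
  [14] .###. => .  t=0,i=15
  [13] .##.# => #  t=0,i=4
  [12] .##.. => #  t=6,i=0
  [11] .#.## => .  t=0,i=2
  [10] .#.#. => .  t=1,i=0
  [9] .#..# => #  t=7,i=15
  [8] .#... => #  t=1,i=7
  [7] ..### => .  t=0,i=14
  [6] ..##. => .  t=6,i=16
  [5] ..#.# => #  t=1,i=16
  [4] ..#.. => #  t=7,i=10
  [3] ...## => .  t=2,i=13
  [2] ...#. => #  t=1,i=15
  [1] ....# => #  t=1,i=14
  [0] ..... => .  t=1,i=9
  bits 00101000011101010011001100110110 = 678769462

678769462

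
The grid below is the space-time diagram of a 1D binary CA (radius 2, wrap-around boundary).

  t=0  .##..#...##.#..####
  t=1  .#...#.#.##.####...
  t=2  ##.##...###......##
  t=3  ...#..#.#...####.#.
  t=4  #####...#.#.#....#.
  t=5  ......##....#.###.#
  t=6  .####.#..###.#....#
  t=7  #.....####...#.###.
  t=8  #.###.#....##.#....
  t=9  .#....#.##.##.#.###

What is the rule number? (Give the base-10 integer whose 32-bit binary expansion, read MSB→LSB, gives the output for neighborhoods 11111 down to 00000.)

5974743

  ##### -> .   bit 31 = 0  t=4,i=2
  ####. -> .   bit 30 = 0  t=0,i=17
  ###.# -> .   bit 29 = 0  t=0,i=18
  ###.. -> .   bit 28 = 0  t=1,i=15
  ##.## -> .   bit 27 = 0  t=0,i=0
  ##.#. -> .   bit 26 = 0  t=0,i=11
  ##..# -> .   bit 25 = 0  t=0,i=3
  ##... -> .   bit 24 = 0  t=1,i=16
  #.### -> .   bit 23 = 0  t=1,i=12
  #.##. -> #   bit 22 = 1  t=0,i=1
  #.#.# -> .   bit 21 = 0  t=1,i=7
  #.#.. -> #   bit 20 = 1  t=0,i=12
  #..## -> #   bit 19 = 1  t=0,i=14
  #..#. -> .   bit 18 = 0  t=0,i=4
  #...# -> #   bit 17 = 1  t=0,i=7
  #.... -> #   bit 16 = 1  t=1,i=17
  .#### -> .   bit 15 = 0  t=0,i=16
  .###. -> .   bit 14 = 0  t=2,i=9
  .##.# -> #   bit 13 = 1  t=0,i=10
  .##.. -> .   bit 12 = 0  t=0,i=2
  .#.## -> #   bit 11 = 1  t=1,i=8
  .#.#. -> .   bit 10 = 0  t=1,i=6
  .#..# -> #   bit 9 = 1  t=0,i=13
  .#... -> .   bit 8 = 0  t=0,i=6
  ..### -> #   bit 7 = 1  t=0,i=15
  ..##. -> #   bit 6 = 1  t=0,i=9
  ..#.# -> .   bit 5 = 0  t=1,i=5
  ..#.. -> #   bit 4 = 1  t=0,i=5
  ...## -> .   bit 3 = 0  t=0,i=8
  ...#. -> #   bit 2 = 1  t=1,i=0
  ....# -> #   bit 1 = 1  t=1,i=18
  ..... -> #   bit 0 = 1  t=2,i=13
  bits 00000000010110110010101011010111 = 5974743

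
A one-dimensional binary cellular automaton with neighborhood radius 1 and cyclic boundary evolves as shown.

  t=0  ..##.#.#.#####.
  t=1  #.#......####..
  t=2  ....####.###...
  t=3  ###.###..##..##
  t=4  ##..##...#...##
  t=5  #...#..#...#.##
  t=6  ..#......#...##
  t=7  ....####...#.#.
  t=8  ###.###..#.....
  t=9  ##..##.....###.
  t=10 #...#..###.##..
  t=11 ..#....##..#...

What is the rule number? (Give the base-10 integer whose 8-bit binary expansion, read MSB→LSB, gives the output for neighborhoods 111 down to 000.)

  [7] ### => #  t=0,i=10
  [6] ##. => .  t=0,i=3
  [5] #.# => .  t=0,i=4
  [4] #.. => .  t=0,i=14
  [3] .## => #  t=0,i=2
  [2] .#. => .  t=0,i=5
  [1] ..# => .  t=0,i=1
  [0] ... => #  t=0,i=0
  bits 10001001 = 137

137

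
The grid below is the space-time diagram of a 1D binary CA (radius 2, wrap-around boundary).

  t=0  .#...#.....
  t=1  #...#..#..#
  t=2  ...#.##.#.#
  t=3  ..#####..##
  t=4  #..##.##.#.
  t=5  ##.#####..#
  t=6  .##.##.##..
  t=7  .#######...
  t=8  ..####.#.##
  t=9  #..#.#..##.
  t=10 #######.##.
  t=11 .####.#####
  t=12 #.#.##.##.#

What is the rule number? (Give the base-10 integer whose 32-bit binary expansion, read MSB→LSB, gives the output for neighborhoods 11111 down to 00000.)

3126177382

  nb #####: next=#  (t=3,i=4, bit31=1)
  nb ####.: next=.  (t=3,i=5, bit30=0)
  nb ###.#: next=#  (t=5,i=1, bit29=1)
  nb ###..: next=#  (t=3,i=6, bit28=1)
  nb ##.##: next=#  (t=4,i=5, bit27=1)
  nb ##.#.: next=.  (t=2,i=7, bit26=0)
  nb ##..#: next=#  (t=3,i=0, bit25=1)
  nb ##...: next=.  (t=1,i=1, bit24=0)
  nb #.###: next=.  (t=5,i=3, bit23=0)
  nb #.##.: next=#  (t=2,i=5, bit22=1)
  nb #.#.#: next=.  (t=2,i=8, bit21=0)
  nb #.#..: next=#  (t=2,i=10, bit20=1)
  nb #..##: next=.  (t=1,i=9, bit19=0)
  nb #..#.: next=#  (t=1,i=6, bit18=1)
  nb #...#: next=.  (t=0,i=3, bit17=0)
  nb #....: next=#  (t=0,i=7, bit16=1)
  nb .####: next=#  (t=3,i=3, bit15=1)
  nb .###.: next=.  (t=5,i=0, bit14=0)
  nb .##.#: next=#  (t=2,i=6, bit13=1)
  nb .##..: next=.  (t=1,i=0, bit12=0)
  nb .#.##: next=#  (t=2,i=4, bit11=1)
  nb .#.#.: next=#  (t=2,i=9, bit10=1)
  nb .#..#: next=#  (t=1,i=5, bit9=1)
  nb .#...: next=.  (t=0,i=2, bit8=0)
  nb ..###: next=.  (t=3,i=2, bit7=0)
  nb ..##.: next=#  (t=1,i=10, bit6=1)
  nb ..#.#: next=#  (t=2,i=3, bit5=1)
  nb ..#..: next=.  (t=0,i=1, bit4=0)
  nb ...##: next=.  (t=6,i=0, bit3=0)
  nb ...#.: next=#  (t=0,i=0, bit2=1)
  nb ....#: next=#  (t=0,i=10, bit1=1)
  nb .....: next=.  (t=0,i=8, bit0=0)
  bits 10111010010101011010111001100110 = 3126177382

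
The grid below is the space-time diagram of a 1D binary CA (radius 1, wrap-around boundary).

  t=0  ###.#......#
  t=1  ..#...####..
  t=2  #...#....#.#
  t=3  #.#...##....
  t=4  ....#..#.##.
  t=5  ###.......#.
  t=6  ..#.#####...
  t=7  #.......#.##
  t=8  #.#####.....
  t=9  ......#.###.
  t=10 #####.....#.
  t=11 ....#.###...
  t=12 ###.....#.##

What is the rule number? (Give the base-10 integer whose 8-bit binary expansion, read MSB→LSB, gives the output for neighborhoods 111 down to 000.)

65

  ### -> .   bit 7 = 0  t=0,i=0
  ##. -> #   bit 6 = 1  t=0,i=2
  #.# -> .   bit 5 = 0  t=0,i=3
  #.. -> .   bit 4 = 0  t=0,i=5
  .## -> .   bit 3 = 0  t=0,i=11
  .#. -> .   bit 2 = 0  t=0,i=4
  ..# -> .   bit 1 = 0  t=0,i=10
  ... -> #   bit 0 = 1  t=0,i=6
  bits 01000001 = 65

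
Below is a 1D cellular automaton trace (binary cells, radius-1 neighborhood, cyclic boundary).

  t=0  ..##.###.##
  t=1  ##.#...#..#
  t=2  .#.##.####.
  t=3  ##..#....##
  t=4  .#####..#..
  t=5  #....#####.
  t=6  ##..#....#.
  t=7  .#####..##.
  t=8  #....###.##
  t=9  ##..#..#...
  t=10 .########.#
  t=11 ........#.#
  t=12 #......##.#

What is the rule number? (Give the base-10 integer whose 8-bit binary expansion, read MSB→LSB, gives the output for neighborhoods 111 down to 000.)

86

  nb ###: next=.  (t=0,i=6, bit7=0)
  nb ##.: next=#  (t=0,i=3, bit6=1)
  nb #.#: next=.  (t=0,i=4, bit5=0)
  nb #..: next=#  (t=0,i=0, bit4=1)
  nb .##: next=.  (t=0,i=2, bit3=0)
  nb .#.: next=#  (t=1,i=3, bit2=1)
  nb ..#: next=#  (t=0,i=1, bit1=1)
  nb ...: next=.  (t=1,i=5, bit0=0)
  bits 01010110 = 86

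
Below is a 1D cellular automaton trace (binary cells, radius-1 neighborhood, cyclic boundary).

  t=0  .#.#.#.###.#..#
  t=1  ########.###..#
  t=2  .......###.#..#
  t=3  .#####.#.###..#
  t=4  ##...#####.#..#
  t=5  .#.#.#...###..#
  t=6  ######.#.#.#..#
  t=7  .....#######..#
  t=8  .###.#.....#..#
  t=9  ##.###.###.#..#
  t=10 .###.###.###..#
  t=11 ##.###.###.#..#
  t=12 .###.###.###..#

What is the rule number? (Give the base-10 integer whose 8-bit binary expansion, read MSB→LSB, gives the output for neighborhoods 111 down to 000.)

109

  ### -> .   bit 7 = 0  t=0,i=8
  ##. -> #   bit 6 = 1  t=0,i=9
  #.# -> #   bit 5 = 1  t=0,i=0
  #.. -> .   bit 4 = 0  t=0,i=12
  .## -> #   bit 3 = 1  t=0,i=7
  .#. -> #   bit 2 = 1  t=0,i=1
  ..# -> .   bit 1 = 0  t=0,i=13
  ... -> #   bit 0 = 1  t=2,i=1
  bits 01101101 = 109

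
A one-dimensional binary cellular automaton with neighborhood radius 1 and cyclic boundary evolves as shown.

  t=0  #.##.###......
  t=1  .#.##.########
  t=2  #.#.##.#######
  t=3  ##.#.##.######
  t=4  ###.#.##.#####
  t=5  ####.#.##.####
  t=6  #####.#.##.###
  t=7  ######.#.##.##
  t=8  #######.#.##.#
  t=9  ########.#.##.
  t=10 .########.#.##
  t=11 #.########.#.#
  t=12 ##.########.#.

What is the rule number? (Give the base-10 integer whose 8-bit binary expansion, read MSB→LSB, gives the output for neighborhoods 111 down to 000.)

  ###|#  b7=1 t=0,i=6
  ##.|#  b6=1 t=0,i=3
  #.#|#  b5=1 t=0,i=1
  #..|#  b4=1 t=0,i=8
  .##|.  b3=0 t=0,i=2
  .#.|.  b2=0 t=0,i=0
  ..#|#  b1=1 t=0,i=13
  ...|#  b0=1 t=0,i=9
  bits 11110011 = 243

243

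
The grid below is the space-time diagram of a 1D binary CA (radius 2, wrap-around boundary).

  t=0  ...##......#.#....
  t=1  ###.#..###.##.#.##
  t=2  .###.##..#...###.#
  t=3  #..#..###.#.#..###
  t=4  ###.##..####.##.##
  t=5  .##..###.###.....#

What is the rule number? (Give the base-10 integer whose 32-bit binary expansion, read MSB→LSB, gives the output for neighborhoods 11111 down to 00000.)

1982635819

  nb #####: next=.  (t=1,i=0, bit31=0)
  nb ####.: next=#  (t=1,i=1, bit30=1)
  nb ###.#: next=#  (t=1,i=2, bit29=1)
  nb ###..: next=#  (t=3,i=0, bit28=1)
  nb ##.##: next=.  (t=1,i=10, bit27=0)
  nb ##.#.: next=#  (t=1,i=3, bit26=1)
  nb ##..#: next=#  (t=2,i=7, bit25=1)
  nb ##...: next=.  (t=0,i=5, bit24=0)
  nb #.###: next=.  (t=1,i=16, bit23=0)
  nb #.##.: next=.  (t=1,i=11, bit22=0)
  nb #.#.#: next=#  (t=1,i=14, bit21=1)
  nb #.#..: next=.  (t=0,i=13, bit20=0)
  nb #..##: next=#  (t=1,i=6, bit19=1)
  nb #..#.: next=#  (t=2,i=8, bit18=1)
  nb #...#: next=.  (t=2,i=11, bit17=0)
  nb #....: next=.  (t=0,i=6, bit16=0)
  nb .####: next=#  (t=1,i=17, bit15=1)
  nb .###.: next=.  (t=1,i=8, bit14=0)
  nb .##.#: next=.  (t=1,i=12, bit13=0)
  nb .##..: next=#  (t=0,i=4, bit12=1)
  nb .#.##: next=#  (t=1,i=15, bit11=1)
  nb .#.#.: next=#  (t=0,i=12, bit10=1)
  nb .#..#: next=#  (t=1,i=5, bit9=1)
  nb .#...: next=#  (t=0,i=14, bit8=1)
  nb ..###: next=.  (t=1,i=7, bit7=0)
  nb ..##.: next=.  (t=0,i=3, bit6=0)
  nb ..#.#: next=#  (t=0,i=11, bit5=1)
  nb ..#..: next=.  (t=2,i=9, bit4=0)
  nb ...##: next=#  (t=0,i=2, bit3=1)
  nb ...#.: next=.  (t=0,i=10, bit2=0)
  nb ....#: next=#  (t=0,i=1, bit1=1)
  nb .....: next=#  (t=0,i=0, bit0=1)
  bits 01110110001011001001111100101011 = 1982635819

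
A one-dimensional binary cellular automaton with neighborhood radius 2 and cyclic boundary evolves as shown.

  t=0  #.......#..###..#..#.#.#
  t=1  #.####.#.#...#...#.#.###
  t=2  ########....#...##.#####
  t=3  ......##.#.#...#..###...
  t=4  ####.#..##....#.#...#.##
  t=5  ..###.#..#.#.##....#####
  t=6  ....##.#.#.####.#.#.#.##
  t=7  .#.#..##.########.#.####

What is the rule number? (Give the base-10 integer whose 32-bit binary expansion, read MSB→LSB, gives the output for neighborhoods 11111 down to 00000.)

  #####|.  b31=0 t=2,i=0
  ####.|#  b30=1 t=1,i=4
  ###.#|#  b29=1 t=1,i=0
  ###..|#  b28=1 t=0,i=13
  ##.##|#  b27=1 t=1,i=1
  ##.#.|#  b26=1 t=1,i=6
  ##..#|.  b25=0 t=0,i=14
  ##...|.  b24=0 t=0,i=1
  #.###|#  b23=1 t=1,i=2
  #.##.|#  b22=1 t=0,i=23
  #.#.#|#  b21=1 t=0,i=21
  #.#..|.  b20=0 t=1,i=9
  #..##|.  b19=0 t=0,i=10
  #..#.|.  b18=0 t=0,i=15
  #...#|.  b17=0 t=1,i=11
  #....|#  b16=1 t=0,i=2
  .####|#  b15=1 t=1,i=3
  .###.|.  b14=0 t=0,i=12
  .##.#|.  b13=0 t=2,i=17
  .##..|#  b12=1 t=0,i=0
  .#.##|#  b11=1 t=0,i=22
  .#.#.|.  b10=0 t=0,i=20
  .#..#|#  b9=1 t=0,i=9
  .#...|.  b8=0 t=1,i=10
  ..###|.  b7=0 t=0,i=11
  ..##.|.  b6=0 t=2,i=16
  ..#.#|#  b5=1 t=0,i=19
  ..#..|.  b4=0 t=0,i=8
  ...##|#  b3=1 t=2,i=15
  ...#.|#  b2=1 t=0,i=7
  ....#|.  b1=0 t=0,i=6
  .....|#  b0=1 t=0,i=3
  bits 01111100111000011001101000101101 = 2095159853

2095159853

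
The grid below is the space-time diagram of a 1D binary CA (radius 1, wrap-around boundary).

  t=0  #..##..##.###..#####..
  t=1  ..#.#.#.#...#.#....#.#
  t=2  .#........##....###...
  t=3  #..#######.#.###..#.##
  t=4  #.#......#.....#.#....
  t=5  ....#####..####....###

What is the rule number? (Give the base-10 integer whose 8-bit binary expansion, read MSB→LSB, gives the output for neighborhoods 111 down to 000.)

  nb ###: next=.  (t=0,i=11, bit7=0)
  nb ##.: next=#  (t=0,i=4, bit6=1)
  nb #.#: next=.  (t=0,i=9, bit5=0)
  nb #..: next=.  (t=0,i=1, bit4=0)
  nb .##: next=.  (t=0,i=3, bit3=0)
  nb .#.: next=.  (t=0,i=0, bit2=0)
  nb ..#: next=#  (t=0,i=2, bit1=1)
  nb ...: next=#  (t=1,i=10, bit0=1)
  bits 01000011 = 67

67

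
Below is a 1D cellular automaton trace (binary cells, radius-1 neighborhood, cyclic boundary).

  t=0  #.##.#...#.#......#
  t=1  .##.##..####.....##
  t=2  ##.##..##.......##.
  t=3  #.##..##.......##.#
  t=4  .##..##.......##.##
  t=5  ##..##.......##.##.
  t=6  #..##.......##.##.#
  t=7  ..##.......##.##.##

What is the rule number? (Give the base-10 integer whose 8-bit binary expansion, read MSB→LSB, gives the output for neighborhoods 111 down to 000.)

  ###|.  b7=0 t=1,i=9
  ##.|.  b6=0 t=0,i=0
  #.#|#  b5=1 t=0,i=1
  #..|.  b4=0 t=0,i=6
  .##|#  b3=1 t=0,i=2
  .#.|#  b2=1 t=0,i=5
  ..#|#  b1=1 t=0,i=8
  ...|.  b0=0 t=0,i=7
  bits 00101110 = 46

46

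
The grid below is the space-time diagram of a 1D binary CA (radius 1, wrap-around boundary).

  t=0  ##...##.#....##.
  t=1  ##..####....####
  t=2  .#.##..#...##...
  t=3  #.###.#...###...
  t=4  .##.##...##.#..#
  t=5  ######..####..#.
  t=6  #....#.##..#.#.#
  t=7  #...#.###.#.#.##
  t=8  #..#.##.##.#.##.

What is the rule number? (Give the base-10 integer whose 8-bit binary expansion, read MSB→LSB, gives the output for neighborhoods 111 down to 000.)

  [7] ### => .  t=1,i=0
  [6] ##. => #  t=0,i=1
  [5] #.# => #  t=0,i=7
  [4] #.. => .  t=0,i=2
  [3] .## => #  t=0,i=0
  [2] .#. => .  t=0,i=8
  [1] ..# => #  t=0,i=4
  [0] ... => .  t=0,i=3
  bits 01101010 = 106

106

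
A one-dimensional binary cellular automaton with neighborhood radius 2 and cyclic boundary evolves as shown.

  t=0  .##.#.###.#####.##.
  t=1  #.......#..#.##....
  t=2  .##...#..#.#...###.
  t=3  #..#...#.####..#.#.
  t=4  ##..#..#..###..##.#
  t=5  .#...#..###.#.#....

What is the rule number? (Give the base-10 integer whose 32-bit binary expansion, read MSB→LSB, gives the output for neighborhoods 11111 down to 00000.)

1897498530

  nb #####: next=.  (t=0,i=12, bit31=0)
  nb ####.: next=#  (t=0,i=13, bit30=1)
  nb ###.#: next=#  (t=0,i=8, bit29=1)
  nb ###..: next=#  (t=2,i=17, bit28=1)
  nb ##.##: next=.  (t=0,i=9, bit27=0)
  nb ##.#.: next=.  (t=0,i=3, bit26=0)
  nb ##..#: next=.  (t=0,i=18, bit25=0)
  nb ##...: next=#  (t=1,i=15, bit24=1)
  nb #.###: next=.  (t=0,i=6, bit23=0)
  nb #.##.: next=.  (t=0,i=16, bit22=0)
  nb #.#.#: next=.  (t=0,i=4, bit21=0)
  nb #.#..: next=#  (t=2,i=11, bit20=1)
  nb #..##: next=#  (t=0,i=0, bit19=1)
  nb #..#.: next=.  (t=1,i=10, bit18=0)
  nb #...#: next=.  (t=2,i=4, bit17=0)
  nb #....: next=#  (t=1,i=2, bit16=1)
  nb .####: next=#  (t=0,i=11, bit15=1)
  nb .###.: next=.  (t=0,i=7, bit14=0)
  nb .##.#: next=.  (t=0,i=2, bit13=0)
  nb .##..: next=.  (t=0,i=17, bit12=0)
  nb .#.##: next=.  (t=0,i=5, bit11=0)
  nb .#.#.: next=#  (t=2,i=10, bit10=1)
  nb .#..#: next=#  (t=1,i=9, bit9=1)
  nb .#...: next=#  (t=1,i=1, bit8=1)
  nb ..###: next=#  (t=2,i=15, bit7=1)
  nb ..##.: next=.  (t=0,i=1, bit6=0)
  nb ..#.#: next=#  (t=1,i=11, bit5=1)
  nb ..#..: next=.  (t=1,i=0, bit4=0)
  nb ...##: next=.  (t=2,i=14, bit3=0)
  nb ...#.: next=.  (t=1,i=7, bit2=0)
  nb ....#: next=#  (t=1,i=6, bit1=1)
  nb .....: next=.  (t=1,i=3, bit0=0)
  bits 01110001000110011000011110100010 = 1897498530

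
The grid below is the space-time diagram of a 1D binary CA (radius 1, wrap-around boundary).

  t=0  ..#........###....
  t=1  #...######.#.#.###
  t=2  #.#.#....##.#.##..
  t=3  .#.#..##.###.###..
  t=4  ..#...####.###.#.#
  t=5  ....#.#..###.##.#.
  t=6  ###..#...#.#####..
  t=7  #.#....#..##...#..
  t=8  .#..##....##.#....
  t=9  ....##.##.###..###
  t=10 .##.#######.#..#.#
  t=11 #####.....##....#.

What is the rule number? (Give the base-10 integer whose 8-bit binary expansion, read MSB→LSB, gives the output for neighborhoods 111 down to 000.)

  ###|.  b7=0 t=0,i=12
  ##.|#  b6=1 t=0,i=13
  #.#|#  b5=1 t=1,i=10
  #..|.  b4=0 t=0,i=3
  .##|#  b3=1 t=0,i=11
  .#.|.  b2=0 t=0,i=2
  ..#|.  b1=0 t=0,i=1
  ...|#  b0=1 t=0,i=0
  bits 01101001 = 105

105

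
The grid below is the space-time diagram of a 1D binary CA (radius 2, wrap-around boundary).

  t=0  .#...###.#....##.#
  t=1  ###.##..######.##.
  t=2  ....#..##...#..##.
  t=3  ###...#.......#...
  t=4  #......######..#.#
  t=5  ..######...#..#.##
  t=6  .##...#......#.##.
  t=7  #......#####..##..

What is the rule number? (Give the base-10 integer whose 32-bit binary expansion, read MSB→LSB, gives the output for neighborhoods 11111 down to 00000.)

1146957195

  #####|.  b31=0 t=1,i=10
  ####.|#  b30=1 t=1,i=12
  ###.#|.  b29=0 t=0,i=7
  ###..|.  b28=0 t=3,i=2
  ##.##|.  b27=0 t=1,i=3
  ##.#.|#  b26=1 t=0,i=8
  ##..#|.  b25=0 t=1,i=6
  ##...|.  b24=0 t=2,i=9
  #.###|.  b23=0 t=1,i=0
  #.##.|#  b22=1 t=1,i=4
  #.#.#|.  b21=0 t=0,i=17
  #.#..|#  b20=1 t=0,i=1
  #..##|#  b19=1 t=1,i=7
  #..#.|#  b18=1 t=4,i=14
  #...#|.  b17=0 t=0,i=3
  #....|#  b16=1 t=0,i=11
  .####|.  b15=0 t=1,i=9
  .###.|.  b14=0 t=0,i=6
  .##.#|#  b13=1 t=0,i=15
  .##..|.  b12=0 t=1,i=5
  .#.##|#  b11=1 t=4,i=16
  .#.#.|#  b10=1 t=0,i=0
  .#..#|.  b9=0 t=2,i=5
  .#...|#  b8=1 t=0,i=2
  ..###|#  b7=1 t=0,i=5
  ..##.|.  b6=0 t=0,i=14
  ..#.#|.  b5=0 t=4,i=15
  ..#..|.  b4=0 t=2,i=4
  ...##|#  b3=1 t=0,i=4
  ...#.|.  b2=0 t=2,i=3
  ....#|#  b1=1 t=0,i=12
  .....|#  b0=1 t=2,i=1
  bits 01000100010111010010110110001011 = 1146957195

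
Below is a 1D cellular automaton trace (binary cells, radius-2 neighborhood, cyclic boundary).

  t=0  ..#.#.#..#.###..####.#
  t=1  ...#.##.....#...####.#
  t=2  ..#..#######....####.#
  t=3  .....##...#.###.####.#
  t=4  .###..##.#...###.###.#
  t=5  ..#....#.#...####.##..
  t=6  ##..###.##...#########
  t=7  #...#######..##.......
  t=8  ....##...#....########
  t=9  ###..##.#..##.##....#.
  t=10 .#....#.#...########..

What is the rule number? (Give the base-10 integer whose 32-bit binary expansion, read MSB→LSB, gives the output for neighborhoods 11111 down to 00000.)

1766978695

  nb #####: next=.  (t=2,i=7, bit31=0)
  nb ####.: next=#  (t=0,i=18, bit30=1)
  nb ###.#: next=#  (t=0,i=19, bit29=1)
  nb ###..: next=.  (t=0,i=13, bit28=0)
  nb ##.##: next=#  (t=3,i=15, bit27=1)
  nb ##.#.: next=.  (t=0,i=20, bit26=0)
  nb ##..#: next=.  (t=0,i=14, bit25=0)
  nb ##...: next=#  (t=1,i=7, bit24=1)
  nb #.###: next=.  (t=0,i=11, bit23=0)
  nb #.##.: next=#  (t=1,i=5, bit22=1)
  nb #.#.#: next=.  (t=0,i=4, bit21=0)
  nb #.#..: next=#  (t=0,i=6, bit20=1)
  nb #..##: next=.  (t=0,i=15, bit19=0)
  nb #..#.: next=.  (t=0,i=1, bit18=0)
  nb #...#: next=.  (t=1,i=1, bit17=0)
  nb #....: next=#  (t=1,i=8, bit16=1)
  nb .####: next=#  (t=0,i=17, bit15=1)
  nb .###.: next=#  (t=0,i=12, bit14=1)
  nb .##.#: next=#  (t=4,i=7, bit13=1)
  nb .##..: next=#  (t=1,i=6, bit12=1)
  nb .#.##: next=.  (t=0,i=10, bit11=0)
  nb .#.#.: next=#  (t=0,i=3, bit10=1)
  nb .#..#: next=.  (t=0,i=0, bit9=0)
  nb .#...: next=.  (t=1,i=0, bit8=0)
  nb ..###: next=#  (t=0,i=16, bit7=1)
  nb ..##.: next=.  (t=3,i=5, bit6=0)
  nb ..#.#: next=.  (t=0,i=2, bit5=0)
  nb ..#..: next=.  (t=1,i=12, bit4=0)
  nb ...##: next=.  (t=1,i=15, bit3=0)
  nb ...#.: next=#  (t=1,i=2, bit2=1)
  nb ....#: next=#  (t=1,i=10, bit1=1)
  nb .....: next=#  (t=1,i=9, bit0=1)
  bits 01101001010100011111010010000111 = 1766978695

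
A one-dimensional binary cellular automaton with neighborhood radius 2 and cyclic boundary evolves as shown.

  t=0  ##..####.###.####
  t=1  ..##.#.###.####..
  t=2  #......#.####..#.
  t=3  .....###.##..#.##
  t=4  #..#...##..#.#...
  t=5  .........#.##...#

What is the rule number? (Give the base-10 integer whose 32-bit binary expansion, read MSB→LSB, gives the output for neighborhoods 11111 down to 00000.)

  #####|.  b31=0 t=0,i=15
  ####.|.  b30=0 t=0,i=0
  ###.#|#  b29=1 t=0,i=7
  ###..|.  b28=0 t=0,i=1
  ##.##|#  b27=1 t=0,i=8
  ##.#.|.  b26=0 t=1,i=4
  ##..#|#  b25=1 t=0,i=2
  ##...|#  b24=1 t=1,i=15
  #.###|#  b23=1 t=0,i=9
  #.##.|.  b22=0 t=3,i=9
  #.#.#|.  b21=0 t=1,i=5
  #.#..|.  b20=0 t=2,i=0
  #..##|#  b19=1 t=0,i=3
  #..#.|.  b18=0 t=2,i=14
  #...#|.  b17=0 t=4,i=5
  #....|.  b16=0 t=1,i=16
  .####|#  b15=1 t=0,i=5
  .###.|.  b14=0 t=0,i=10
  .##.#|.  b13=0 t=1,i=3
  .##..|.  b12=0 t=3,i=10
  .#.##|.  b11=0 t=1,i=6
  .#.#.|#  b10=1 t=2,i=16
  .#..#|.  b9=0 t=4,i=1
  .#...|.  b8=0 t=2,i=1
  ..###|.  b7=0 t=0,i=4
  ..##.|.  b6=0 t=1,i=2
  ..#.#|#  b5=1 t=2,i=7
  ..#..|.  b4=0 t=4,i=0
  ...##|.  b3=0 t=1,i=1
  ...#.|#  b2=1 t=2,i=6
  ....#|#  b1=1 t=1,i=0
  .....|.  b0=0 t=2,i=3
  bits 00101011100010001000010000100110 = 730367014

730367014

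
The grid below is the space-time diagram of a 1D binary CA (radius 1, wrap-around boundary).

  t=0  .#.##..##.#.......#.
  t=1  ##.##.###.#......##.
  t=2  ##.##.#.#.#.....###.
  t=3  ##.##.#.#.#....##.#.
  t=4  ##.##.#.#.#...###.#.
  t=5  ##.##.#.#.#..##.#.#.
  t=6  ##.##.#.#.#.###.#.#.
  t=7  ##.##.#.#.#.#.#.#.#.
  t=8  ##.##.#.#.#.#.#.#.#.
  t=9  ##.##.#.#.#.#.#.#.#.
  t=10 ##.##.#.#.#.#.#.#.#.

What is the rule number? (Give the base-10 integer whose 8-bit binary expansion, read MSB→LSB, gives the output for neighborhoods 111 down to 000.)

  ### -> .   bit 7 = 0  t=1,i=7
  ##. -> #   bit 6 = 1  t=0,i=4
  #.# -> .   bit 5 = 0  t=0,i=2
  #.. -> .   bit 4 = 0  t=0,i=5
  .## -> #   bit 3 = 1  t=0,i=3
  .#. -> #   bit 2 = 1  t=0,i=1
  ..# -> #   bit 1 = 1  t=0,i=0
  ... -> .   bit 0 = 0  t=0,i=12
  bits 01001110 = 78

78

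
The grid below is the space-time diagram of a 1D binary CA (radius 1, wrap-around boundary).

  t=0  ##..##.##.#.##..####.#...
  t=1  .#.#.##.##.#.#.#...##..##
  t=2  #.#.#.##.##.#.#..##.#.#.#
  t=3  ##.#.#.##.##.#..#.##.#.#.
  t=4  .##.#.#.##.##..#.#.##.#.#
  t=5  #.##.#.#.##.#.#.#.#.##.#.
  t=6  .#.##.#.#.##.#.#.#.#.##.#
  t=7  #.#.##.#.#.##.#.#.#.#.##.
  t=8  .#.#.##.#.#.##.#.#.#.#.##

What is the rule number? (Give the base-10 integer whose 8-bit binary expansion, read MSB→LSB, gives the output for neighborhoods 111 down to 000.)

99

  ###|.  b7=0 t=0,i=17
  ##.|#  b6=1 t=0,i=1
  #.#|#  b5=1 t=0,i=6
  #..|.  b4=0 t=0,i=2
  .##|.  b3=0 t=0,i=0
  .#.|.  b2=0 t=0,i=10
  ..#|#  b1=1 t=0,i=3
  ...|#  b0=1 t=0,i=23
  bits 01100011 = 99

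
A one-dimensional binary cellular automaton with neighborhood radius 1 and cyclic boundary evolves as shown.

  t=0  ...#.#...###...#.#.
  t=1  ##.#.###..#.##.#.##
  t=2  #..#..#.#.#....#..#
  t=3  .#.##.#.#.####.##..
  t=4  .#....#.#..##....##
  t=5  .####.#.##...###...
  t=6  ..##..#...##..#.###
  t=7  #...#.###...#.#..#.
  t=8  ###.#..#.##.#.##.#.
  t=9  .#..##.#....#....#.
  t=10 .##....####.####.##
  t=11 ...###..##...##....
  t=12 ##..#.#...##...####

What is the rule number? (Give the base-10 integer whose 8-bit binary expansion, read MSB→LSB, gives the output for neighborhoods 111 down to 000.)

149

  [7] ### => #  t=0,i=10
  [6] ##. => .  t=0,i=11
  [5] #.# => .  t=0,i=4
  [4] #.. => #  t=0,i=6
  [3] .## => .  t=0,i=9
  [2] .#. => #  t=0,i=3
  [1] ..# => .  t=0,i=2
  [0] ... => #  t=0,i=0
  bits 10010101 = 149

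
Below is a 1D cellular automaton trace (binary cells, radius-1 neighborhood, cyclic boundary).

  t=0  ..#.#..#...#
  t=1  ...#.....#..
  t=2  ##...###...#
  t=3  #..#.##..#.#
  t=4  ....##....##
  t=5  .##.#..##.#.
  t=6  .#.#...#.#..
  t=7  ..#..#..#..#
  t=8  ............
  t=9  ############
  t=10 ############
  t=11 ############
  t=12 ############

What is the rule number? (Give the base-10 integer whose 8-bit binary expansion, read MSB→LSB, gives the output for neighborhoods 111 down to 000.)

169

  ###|#  b7=1 t=2,i=0
  ##.|.  b6=0 t=2,i=1
  #.#|#  b5=1 t=0,i=3
  #..|.  b4=0 t=0,i=0
  .##|#  b3=1 t=2,i=5
  .#.|.  b2=0 t=0,i=2
  ..#|.  b1=0 t=0,i=1
  ...|#  b0=1 t=0,i=9
  bits 10101001 = 169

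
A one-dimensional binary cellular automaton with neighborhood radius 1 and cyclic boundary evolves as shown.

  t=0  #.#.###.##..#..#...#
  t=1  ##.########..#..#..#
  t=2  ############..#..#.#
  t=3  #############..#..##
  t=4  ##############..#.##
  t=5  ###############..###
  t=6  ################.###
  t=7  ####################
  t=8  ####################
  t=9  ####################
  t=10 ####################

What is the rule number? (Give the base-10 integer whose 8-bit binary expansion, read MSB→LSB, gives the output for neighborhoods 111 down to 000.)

  ###|#  b7=1 t=0,i=5
  ##.|#  b6=1 t=0,i=0
  #.#|#  b5=1 t=0,i=1
  #..|#  b4=1 t=0,i=10
  .##|#  b3=1 t=0,i=4
  .#.|.  b2=0 t=0,i=2
  ..#|.  b1=0 t=0,i=11
  ...|.  b0=0 t=0,i=17
  bits 11111000 = 248

248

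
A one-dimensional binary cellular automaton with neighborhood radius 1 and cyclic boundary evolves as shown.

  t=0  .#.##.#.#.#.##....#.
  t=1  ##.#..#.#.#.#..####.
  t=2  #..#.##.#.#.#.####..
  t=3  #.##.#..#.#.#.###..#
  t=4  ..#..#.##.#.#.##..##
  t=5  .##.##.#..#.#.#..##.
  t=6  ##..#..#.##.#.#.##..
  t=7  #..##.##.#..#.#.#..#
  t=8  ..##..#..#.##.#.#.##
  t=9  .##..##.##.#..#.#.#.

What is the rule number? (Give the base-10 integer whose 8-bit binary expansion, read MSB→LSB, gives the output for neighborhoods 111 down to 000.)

143

  ### -> #   bit 7 = 1  t=1,i=16
  ##. -> .   bit 6 = 0  t=0,i=4
  #.# -> .   bit 5 = 0  t=0,i=2
  #.. -> .   bit 4 = 0  t=0,i=14
  .## -> #   bit 3 = 1  t=0,i=3
  .#. -> #   bit 2 = 1  t=0,i=1
  ..# -> #   bit 1 = 1  t=0,i=0
  ... -> #   bit 0 = 1  t=0,i=15
  bits 10001111 = 143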